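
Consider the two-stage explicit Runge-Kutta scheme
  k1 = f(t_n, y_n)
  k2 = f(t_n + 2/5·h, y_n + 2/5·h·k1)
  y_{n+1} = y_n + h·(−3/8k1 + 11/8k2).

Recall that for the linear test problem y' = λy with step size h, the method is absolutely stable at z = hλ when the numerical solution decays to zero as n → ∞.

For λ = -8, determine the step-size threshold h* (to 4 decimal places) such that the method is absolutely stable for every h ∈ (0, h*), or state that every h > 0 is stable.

Test eqn y'=λy, z=hλ:
  k1=λy_n ⇒ h·k1=z·y_n;  k2=λ(1+2/5z)y_n ⇒ h·k2=z(1+2/5z)y_n
  y_{n+1}/y_n = 1 − 3/8z + 11/8z(1+2/5z) = 1 + z + 11/20z²
  R(z) = 1 + z + 11/20z².

Find x<0 with |R(x)|<1.
x=-1.17: |R|=0.5829
R=1: x+11/20x²=0 ⇒ x=−20/11=-1.8182; min R=1−1/(4·11/20)=0.5455>−1
Confirm numerically:
  x=-1.649: |R|=0.84656 <1
  x=-1.408: |R|=0.68236 <1
  x=-1.248: |R|=0.60863 <1
  x=-0.915: |R|=0.54547 <1
  x=-2.269: |R|=1.56260 >1
  x=-1.920: |R|=1.10752 >1
  x=-1.908: |R|=1.09426 >1
Interval (-1.8182, 0).

(-1.8182,0); λ=-8 ⇒ h* = (20/11)/8 = 0.2273.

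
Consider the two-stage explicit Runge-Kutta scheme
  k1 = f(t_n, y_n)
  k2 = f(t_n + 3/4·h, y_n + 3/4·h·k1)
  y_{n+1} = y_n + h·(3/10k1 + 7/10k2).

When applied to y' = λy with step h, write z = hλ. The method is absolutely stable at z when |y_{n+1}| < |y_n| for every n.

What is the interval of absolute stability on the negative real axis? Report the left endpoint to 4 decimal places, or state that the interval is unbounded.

(-1.9048, 0).

With y'=λy (z=hλ):
  k1=λy_n ⇒ h·k1=z·y_n;  k2=λ(1+3/4z)y_n ⇒ h·k2=z(1+3/4z)y_n
  y_{n+1}/y_n = 1 + 3/10z + 7/10z(1+3/4z) = 1 + z + 21/40z²
  ⇒ R(z) = 1 + z + 21/40z².

Need |R(x)|<1, x<0.
x=-1.33: |R|=0.5987
R=1: x+21/40x²=0 ⇒ x=−40/21=-1.9048; min R=1−1/(4·21/40)=0.5238>−1
Confirm numerically:
  x=-1.827: |R|=0.92541 <1
  x=-1.635: |R|=0.76844 <1
  x=-1.471: |R|=0.66502 <1
  x=-2.415: |R|=1.64692 >1
  x=-2.167: |R|=1.29834 >1
Stable set (-1.9048, 0).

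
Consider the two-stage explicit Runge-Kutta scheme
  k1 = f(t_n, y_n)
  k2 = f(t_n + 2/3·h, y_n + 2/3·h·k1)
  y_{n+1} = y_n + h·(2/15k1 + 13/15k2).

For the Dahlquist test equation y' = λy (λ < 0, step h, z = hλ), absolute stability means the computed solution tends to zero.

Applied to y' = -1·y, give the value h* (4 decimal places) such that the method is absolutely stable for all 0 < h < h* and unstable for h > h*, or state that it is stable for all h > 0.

Set f=λy, z=hλ:
  k1=λy_n ⇒ h·k1=z·y_n;  k2=λ(1+2/3z)y_n ⇒ h·k2=z(1+2/3z)y_n
  y_{n+1}/y_n = 1 + 2/15z + 13/15z(1+2/3z) = 1 + z + 26/45z²
  Hence R(z) = 1 + z + 26/45z².

Boundary: |R(x)|=1, x<0.
x=-0.54: |R|=0.6285
R=1: x+26/45x²=0 ⇒ x=−45/26=-1.7308; min R=1−1/(4·26/45)=0.5673>−1
Confirm numerically:
  x=-1.626: |R|=0.90157 <1
  x=-1.534: |R|=0.82560 <1
  x=-1.023: |R|=0.58166 <1
  x=-0.862: |R|=0.56731 <1
  x=-1.847: |R|=1.12404 >1
  x=-1.757: |R|=1.02663 >1
Interval (-1.7308, 0).

(-1.7308,0); λ=-1 ⇒ h* = (45/26)/1 = 1.7308.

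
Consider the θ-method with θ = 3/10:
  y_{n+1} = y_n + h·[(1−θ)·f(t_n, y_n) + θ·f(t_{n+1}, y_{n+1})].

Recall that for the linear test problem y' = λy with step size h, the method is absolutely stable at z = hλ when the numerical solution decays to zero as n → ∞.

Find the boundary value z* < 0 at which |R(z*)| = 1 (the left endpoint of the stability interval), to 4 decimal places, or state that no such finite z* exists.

left endpoint -5.0000.

Set f=λy, z=hλ:
  y_{n+1} = y_n + z·[7/10·y_n + 3/10·y_{n+1}] ⇒ (1 − 3/10z)y_{n+1} = (1 + 7/10z)y_n
  so R(z) = (1 + 7/10z)/(1 − 3/10z).

Boundary: |R(x)|=1, x<0.
x=-1.75: |R|=0.1475
R=−1: 1+7/10x = −1+3/10x ⇒ -2/5x=2 ⇒ x=2/(-2/5)=-5.0000
Confirm numerically:
  x=-4.755: |R|=0.95961 <1
  x=-4.096: |R|=0.83776 <1
  x=-3.965: |R|=0.81092 <1
  x=-3.807: |R|=0.77723 <1
  x=-5.510: |R|=1.07689 >1
  x=-5.237: |R|=1.03687 >1
  x=-5.163: |R|=1.02558 >1
Interval (-5.0000, 0).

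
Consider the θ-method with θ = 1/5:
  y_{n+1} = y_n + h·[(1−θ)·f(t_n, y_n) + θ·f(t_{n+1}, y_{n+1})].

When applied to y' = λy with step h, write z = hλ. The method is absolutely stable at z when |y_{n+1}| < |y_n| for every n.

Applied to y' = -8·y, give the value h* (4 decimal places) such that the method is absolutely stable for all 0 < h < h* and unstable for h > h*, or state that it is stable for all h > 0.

(-3.3333,0); λ=-8 ⇒ h* = (10/3)/8 = 0.4167.

With y'=λy (z=hλ):
  y_{n+1} = y_n + z·[4/5·y_n + 1/5·y_{n+1}] ⇒ (1 − 1/5z)y_{n+1} = (1 + 4/5z)y_n
  so R(z) = (1 + 4/5z)/(1 − 1/5z).

Boundary: |R(x)|=1, x<0.
x=-0.33: |R|=0.6904
R=−1: 1+4/5x = −1+1/5x ⇒ -3/5x=2 ⇒ x=2/(-3/5)=-3.3333
Confirm numerically:
  x=-2.350: |R|=0.59864 <1
  x=-1.514: |R|=0.16211 <1
  x=-1.482: |R|=0.14317 <1
  x=-3.898: |R|=1.19038 >1
  x=-3.886: |R|=1.18659 >1
  x=-3.693: |R|=1.12412 >1
Interval (-3.3333, 0).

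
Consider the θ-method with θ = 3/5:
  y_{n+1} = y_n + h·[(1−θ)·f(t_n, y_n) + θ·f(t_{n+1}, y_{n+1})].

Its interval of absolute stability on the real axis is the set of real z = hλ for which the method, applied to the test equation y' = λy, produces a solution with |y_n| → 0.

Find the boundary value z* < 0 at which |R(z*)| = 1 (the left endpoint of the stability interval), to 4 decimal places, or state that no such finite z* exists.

Test eqn y'=λy, z=hλ:
  y_{n+1} = y_n + z·[2/5·y_n + 3/5·y_{n+1}] ⇒ (1 − 3/5z)y_{n+1} = (1 + 2/5z)y_n
  R(z) = (1 + 2/5z)/(1 − 3/5z).

Find x<0 with |R(x)|<1.
x=-0.56: |R|=0.5808
x=-2: |R|=0.0909
x=-10: |R|=0.4286
x=-100: |R|=0.6393
θ=3/5≥1/2 ⇒ |1+2/5x|<|1−3/5x| ∀x<0 ⇒ stable on all of ℝ⁻.

(−∞, 0) — no finite endpoint.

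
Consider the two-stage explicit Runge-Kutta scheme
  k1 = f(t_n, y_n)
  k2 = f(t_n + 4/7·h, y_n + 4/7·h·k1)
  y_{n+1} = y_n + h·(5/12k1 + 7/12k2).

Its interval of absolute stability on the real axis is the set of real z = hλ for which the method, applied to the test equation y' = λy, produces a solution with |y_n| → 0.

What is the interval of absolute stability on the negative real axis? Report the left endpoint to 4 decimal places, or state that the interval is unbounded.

z∈(-3.0000,0).

Set f=λy, z=hλ:
  k1=λy_n ⇒ h·k1=z·y_n;  k2=λ(1+4/7z)y_n ⇒ h·k2=z(1+4/7z)y_n
  y_{n+1}/y_n = 1 + 5/12z + 7/12z(1+4/7z) = 1 + z + 1/3z²
  ⇒ R(z) = 1 + z + 1/3z².

Need |R(x)|<1, x<0.
x=-1.71: |R|=0.2647
R=1: x+1/3x²=0 ⇒ x=−3=-3.0000; min R=1−1/(4·1/3)=0.2500>−1
Confirm numerically:
  x=-2.816: |R|=0.82729 <1
  x=-1.990: |R|=0.33003 <1
  x=-1.742: |R|=0.26952 <1
  x=-1.603: |R|=0.25354 <1
  x=-3.326: |R|=1.36143 >1
  x=-3.215: |R|=1.23041 >1
  x=-3.026: |R|=1.02623 >1
Stable set (-3.0000, 0).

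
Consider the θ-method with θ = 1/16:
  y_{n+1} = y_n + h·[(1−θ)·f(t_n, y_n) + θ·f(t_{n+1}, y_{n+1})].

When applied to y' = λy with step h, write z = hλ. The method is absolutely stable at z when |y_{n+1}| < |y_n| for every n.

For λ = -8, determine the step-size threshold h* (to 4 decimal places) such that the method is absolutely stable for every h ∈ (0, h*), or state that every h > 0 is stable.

Test eqn y'=λy, z=hλ:
  y_{n+1} = y_n + z·[15/16·y_n + 1/16·y_{n+1}] ⇒ (1 − 1/16z)y_{n+1} = (1 + 15/16z)y_n
  Hence R(z) = (1 + 15/16z)/(1 − 1/16z).

Boundary: |R(x)|=1, x<0.
x=-1.58: |R|=0.4380
R=−1: 1+15/16x = −1+1/16x ⇒ -7/8x=2 ⇒ x=2/(-7/8)=-2.2857
Confirm numerically:
  x=-1.958: |R|=0.74451 <1
  x=-1.925: |R|=0.71827 <1
  x=-1.075: |R|=0.00732 <1
  x=-2.840: |R|=1.41189 >1
  x=-2.703: |R|=1.31236 >1
Stable set (-2.2857, 0).

(-2.2857,0); λ=-8 ⇒ h* = (16/7)/8 = 0.2857.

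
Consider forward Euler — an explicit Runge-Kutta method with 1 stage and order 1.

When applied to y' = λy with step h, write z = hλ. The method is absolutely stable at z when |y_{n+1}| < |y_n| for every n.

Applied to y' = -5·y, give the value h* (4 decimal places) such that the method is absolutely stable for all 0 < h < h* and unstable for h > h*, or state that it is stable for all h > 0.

(-2.0000,0); λ=-5 ⇒ h* = 0.4000.

With y'=λy (z=hλ):
  order 1, 1-stage ⇒ R(z)=1+z
  (e.g. R(-0.79)=0.21000, |R|=0.21000)

Find x<0 with |R(x)|<1.
x=-0.79: |R|=0.2100
|R(-2.35)|=1.3500 |R(-1.68)|=0.6800 |R(-1.11)|=0.1100
Bisect:
  x_lo=-2.4569 |R|=1.4569  x_hi=-0.2917 |R|=0.7083
  mid=-1.37430 |R|=0.37430 →hi
  mid=-1.91558 |R|=0.91558 →hi
  mid=-2.18622 |R|=1.18622 →lo
  mid=-2.05090 |R|=1.05090 →lo
  mid=-1.98324 |R|=0.98324 →hi
  mid=-2.01707 |R|=1.01707 →lo
  mid=-2.00016 |R|=1.00016 →lo
  mid=-1.99170 |R|=0.99170 →hi
  ...
  [-2.00002,-1.99989] ⇒ x*=-2.0000
Interval (-2.0000, 0).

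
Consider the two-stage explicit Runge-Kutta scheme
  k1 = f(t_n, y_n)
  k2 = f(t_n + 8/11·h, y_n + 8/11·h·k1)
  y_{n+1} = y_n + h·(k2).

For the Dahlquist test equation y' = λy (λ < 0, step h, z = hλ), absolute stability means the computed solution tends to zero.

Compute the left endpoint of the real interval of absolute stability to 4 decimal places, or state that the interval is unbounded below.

With y'=λy (z=hλ):
  k1=λy_n ⇒ h·k1=z·y_n;  k2=λ(1+8/11z)y_n ⇒ h·k2=z(1+8/11z)y_n
  y_{n+1}/y_n = 1 + z(1+8/11z) = 1 + z + 8/11z²
  ⇒ R(z) = 1 + z + 8/11z².

Solve |R(x)|<1 on ℝ⁻.
x=-0.87: |R|=0.6805
R=1: x+8/11x²=0 ⇒ x=−11/8=-1.3750; min R=1−1/(4·8/11)=0.6562>−1
Confirm numerically:
  x=-1.029: |R|=0.74107 <1
  x=-0.932: |R|=0.69973 <1
  x=-0.849: |R|=0.67522 <1
  x=-1.783: |R|=1.52906 >1
  x=-1.771: |R|=1.51005 >1
  x=-1.416: |R|=1.04222 >1
Stable set (-1.3750, 0).

z* = -1.3750.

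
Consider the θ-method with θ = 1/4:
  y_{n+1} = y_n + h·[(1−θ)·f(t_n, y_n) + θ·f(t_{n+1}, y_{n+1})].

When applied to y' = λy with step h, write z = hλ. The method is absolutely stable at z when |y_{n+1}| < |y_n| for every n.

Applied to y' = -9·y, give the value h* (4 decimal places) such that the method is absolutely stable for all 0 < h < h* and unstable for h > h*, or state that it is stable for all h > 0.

On y'=λy, z=hλ:
  y_{n+1} = y_n + z·[3/4·y_n + 1/4·y_{n+1}] ⇒ (1 − 1/4z)y_{n+1} = (1 + 3/4z)y_n
  ⇒ R(z) = (1 + 3/4z)/(1 − 1/4z).

Boundary: |R(x)|=1, x<0.
x=-1.74: |R|=0.2125
R=−1: 1+3/4x = −1+1/4x ⇒ -1/2x=2 ⇒ x=2/(-1/2)=-4.0000
Confirm numerically:
  x=-3.421: |R|=0.84396 <1
  x=-2.115: |R|=0.38348 <1
  x=-1.711: |R|=0.19839 <1
  x=-4.408: |R|=1.09705 >1
  x=-4.201: |R|=1.04902 >1
So |R|<1 on (-4.0000, 0).

(-4.0000,0); λ=-9 ⇒ h* = (4)/9 = 0.4444.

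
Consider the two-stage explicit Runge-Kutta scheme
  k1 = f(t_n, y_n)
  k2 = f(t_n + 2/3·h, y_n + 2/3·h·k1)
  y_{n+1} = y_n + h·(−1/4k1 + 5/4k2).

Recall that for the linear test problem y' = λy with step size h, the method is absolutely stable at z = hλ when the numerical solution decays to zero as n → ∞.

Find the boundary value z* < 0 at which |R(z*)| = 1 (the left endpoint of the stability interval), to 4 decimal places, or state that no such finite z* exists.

left endpoint -1.2000.

With y'=λy (z=hλ):
  k1=λy_n ⇒ h·k1=z·y_n;  k2=λ(1+2/3z)y_n ⇒ h·k2=z(1+2/3z)y_n
  y_{n+1}/y_n = 1 − 1/4z + 5/4z(1+2/3z) = 1 + z + 5/6z²
  R(z) = 1 + z + 5/6z².

Solve |R(x)|<1 on ℝ⁻.
x=-0.89: |R|=0.7701
R=1: x+5/6x²=0 ⇒ x=−6/5=-1.2000; min R=1−1/(4·5/6)=0.7000>−1
Confirm numerically:
  x=-1.006: |R|=0.83736 <1
  x=-0.804: |R|=0.73468 <1
  x=-0.718: |R|=0.71160 <1
  x=-1.794: |R|=1.88803 >1
  x=-1.659: |R|=1.63457 >1
  x=-1.604: |R|=1.54001 >1
Interval (-1.2000, 0).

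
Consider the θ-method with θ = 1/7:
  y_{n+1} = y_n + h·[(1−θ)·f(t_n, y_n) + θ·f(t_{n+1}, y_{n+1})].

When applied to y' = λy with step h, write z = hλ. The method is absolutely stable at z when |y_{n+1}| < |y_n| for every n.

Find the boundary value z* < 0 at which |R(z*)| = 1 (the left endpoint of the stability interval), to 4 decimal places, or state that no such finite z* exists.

Set f=λy, z=hλ:
  y_{n+1} = y_n + z·[6/7·y_n + 1/7·y_{n+1}] ⇒ (1 − 1/7z)y_{n+1} = (1 + 6/7z)y_n
  so R(z) = (1 + 6/7z)/(1 − 1/7z).

Solve |R(x)|<1 on ℝ⁻.
x=-1.63: |R|=0.3221
R=−1: 1+6/7x = −1+1/7x ⇒ -5/7x=2 ⇒ x=2/(-5/7)=-2.8000
Confirm numerically:
  x=-2.330: |R|=0.74812 <1
  x=-1.656: |R|=0.33919 <1
  x=-1.629: |R|=0.32147 <1
  x=-1.215: |R|=0.03530 <1
  x=-3.397: |R|=1.28710 >1
  x=-3.266: |R|=1.22696 >1
  x=-3.141: |R|=1.16813 >1
Stable set (-2.8000, 0).

z* = -2.8000.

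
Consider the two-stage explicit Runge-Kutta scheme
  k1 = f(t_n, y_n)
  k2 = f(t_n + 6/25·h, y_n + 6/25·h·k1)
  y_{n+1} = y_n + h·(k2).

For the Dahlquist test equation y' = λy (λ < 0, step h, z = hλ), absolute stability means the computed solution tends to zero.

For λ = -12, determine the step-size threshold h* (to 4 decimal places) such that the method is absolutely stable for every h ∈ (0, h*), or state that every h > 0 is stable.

Set f=λy, z=hλ:
  k1=λy_n ⇒ h·k1=z·y_n;  k2=λ(1+6/25z)y_n ⇒ h·k2=z(1+6/25z)y_n
  y_{n+1}/y_n = 1 + z(1+6/25z) = 1 + z + 6/25z²
  Hence R(z) = 1 + z + 6/25z².

Solve |R(x)|<1 on ℝ⁻.
x=-1.71: |R|=0.0082
R=1: x+6/25x²=0 ⇒ x=−25/6=-4.1667; min R=1−1/(4·6/25)=-0.0417>−1
Confirm numerically:
  x=-3.805: |R|=0.66973 <1
  x=-3.778: |R|=0.64759 <1
  x=-2.600: |R|=0.02240 <1
  x=-1.994: |R|=0.03975 <1
  x=-4.613: |R|=1.49414 >1
  x=-4.493: |R|=1.35189 >1
So |R|<1 on (-4.1667, 0).

(-4.1667,0); λ=-12 ⇒ h* = (25/6)/12 = 0.3472.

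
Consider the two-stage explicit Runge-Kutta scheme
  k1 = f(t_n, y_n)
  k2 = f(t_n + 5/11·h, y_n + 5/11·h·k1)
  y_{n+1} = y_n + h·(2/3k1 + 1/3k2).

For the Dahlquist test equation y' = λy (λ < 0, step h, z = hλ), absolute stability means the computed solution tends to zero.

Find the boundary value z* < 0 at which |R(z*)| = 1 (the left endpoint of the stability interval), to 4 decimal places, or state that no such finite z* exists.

z* = -6.6000.

With y'=λy (z=hλ):
  k1=λy_n ⇒ h·k1=z·y_n;  k2=λ(1+5/11z)y_n ⇒ h·k2=z(1+5/11z)y_n
  y_{n+1}/y_n = 1 + 2/3z + 1/3z(1+5/11z) = 1 + z + 5/33z²
  Hence R(z) = 1 + z + 5/33z².

Solve |R(x)|<1 on ℝ⁻.
x=-0.83: |R|=0.2744
R=1: x+5/33x²=0 ⇒ x=−33/5=-6.6000; min R=1−1/(4·5/33)=-0.6500>−1
Confirm numerically:
  x=-5.437: |R|=0.04193 <1
  x=-3.954: |R|=0.58519 <1
  x=-3.680: |R|=0.62812 <1
  x=-2.870: |R|=0.62198 <1
  x=-7.087: |R|=1.52293 >1
  x=-6.714: |R|=1.11597 >1
  x=-6.660: |R|=1.06055 >1
Interval (-6.6000, 0).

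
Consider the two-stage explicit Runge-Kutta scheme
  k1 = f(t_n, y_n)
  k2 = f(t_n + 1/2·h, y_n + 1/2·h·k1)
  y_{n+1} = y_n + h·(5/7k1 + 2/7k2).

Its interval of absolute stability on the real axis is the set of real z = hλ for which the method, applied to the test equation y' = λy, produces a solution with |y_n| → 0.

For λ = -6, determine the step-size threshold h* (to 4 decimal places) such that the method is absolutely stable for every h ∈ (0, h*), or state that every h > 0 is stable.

With y'=λy (z=hλ):
  k1=λy_n ⇒ h·k1=z·y_n;  k2=λ(1+1/2z)y_n ⇒ h·k2=z(1+1/2z)y_n
  y_{n+1}/y_n = 1 + 5/7z + 2/7z(1+1/2z) = 1 + z + 1/7z²
  Hence R(z) = 1 + z + 1/7z².

Boundary: |R(x)|=1, x<0.
x=-0.57: |R|=0.4764
R=1: x+1/7x²=0 ⇒ x=−7=-7.0000; min R=1−1/(4·1/7)=-0.7500>−1
Confirm numerically:
  x=-4.478: |R|=0.61336 <1
  x=-4.047: |R|=0.70726 <1
  x=-3.720: |R|=0.74309 <1
  x=-7.468: |R|=1.49929 >1
  x=-7.400: |R|=1.42286 >1
  x=-7.346: |R|=1.36310 >1
So |R|<1 on (-7.0000, 0).

(-7.0000,0); λ=-6 ⇒ h* = (7)/6 = 1.1667.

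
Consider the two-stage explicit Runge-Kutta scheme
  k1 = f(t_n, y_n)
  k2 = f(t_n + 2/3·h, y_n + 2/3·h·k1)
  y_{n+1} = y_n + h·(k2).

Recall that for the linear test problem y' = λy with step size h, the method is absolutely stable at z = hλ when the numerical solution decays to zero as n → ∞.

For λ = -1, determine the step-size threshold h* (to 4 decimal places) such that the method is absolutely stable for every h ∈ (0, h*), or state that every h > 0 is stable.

(-1.5000,0); λ=-1 ⇒ h* = (3/2)/1 = 1.5000.

Test eqn y'=λy, z=hλ:
  k1=λy_n ⇒ h·k1=z·y_n;  k2=λ(1+2/3z)y_n ⇒ h·k2=z(1+2/3z)y_n
  y_{n+1}/y_n = 1 + z(1+2/3z) = 1 + z + 2/3z²
  so R(z) = 1 + z + 2/3z².

Need |R(x)|<1, x<0.
x=-1.34: |R|=0.8571
R=1: x+2/3x²=0 ⇒ x=−3/2=-1.5000; min R=1−1/(4·2/3)=0.6250>−1
Confirm numerically:
  x=-0.982: |R|=0.66088 <1
  x=-0.861: |R|=0.63321 <1
  x=-0.710: |R|=0.62607 <1
  x=-0.643: |R|=0.63263 <1
  x=-1.692: |R|=1.21658 >1
  x=-1.594: |R|=1.09989 >1
Stable set (-1.5000, 0).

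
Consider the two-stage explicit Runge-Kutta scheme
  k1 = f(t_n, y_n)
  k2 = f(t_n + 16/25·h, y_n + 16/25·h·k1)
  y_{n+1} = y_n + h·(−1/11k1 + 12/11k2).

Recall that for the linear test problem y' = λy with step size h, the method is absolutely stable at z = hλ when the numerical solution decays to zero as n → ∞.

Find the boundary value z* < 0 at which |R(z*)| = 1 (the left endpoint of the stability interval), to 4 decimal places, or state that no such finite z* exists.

z* = -1.4323.

With y'=λy (z=hλ):
  k1=λy_n ⇒ h·k1=z·y_n;  k2=λ(1+16/25z)y_n ⇒ h·k2=z(1+16/25z)y_n
  y_{n+1}/y_n = 1 − 1/11z + 12/11z(1+16/25z) = 1 + z + 192/275z²
  so R(z) = 1 + z + 192/275z².

Need |R(x)|<1, x<0.
x=-1.21: |R|=0.8122
R=1: x+192/275x²=0 ⇒ x=−275/192=-1.4323; min R=1−1/(4·192/275)=0.6419>−1
Confirm numerically:
  x=-1.275: |R|=0.85998 <1
  x=-1.135: |R|=0.76442 <1
  x=-0.895: |R|=0.66426 <1
  x=-0.648: |R|=0.64517 <1
  x=-1.786: |R|=1.44106 >1
  x=-1.630: |R|=1.22500 >1
  x=-1.480: |R|=1.04930 >1
Stable set (-1.4323, 0).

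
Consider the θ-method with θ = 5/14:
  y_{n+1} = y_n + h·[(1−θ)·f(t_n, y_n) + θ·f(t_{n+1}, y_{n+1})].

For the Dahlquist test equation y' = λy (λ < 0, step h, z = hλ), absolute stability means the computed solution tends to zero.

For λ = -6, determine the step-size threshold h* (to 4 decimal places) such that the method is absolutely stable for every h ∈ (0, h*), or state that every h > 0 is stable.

On y'=λy, z=hλ:
  y_{n+1} = y_n + z·[9/14·y_n + 5/14·y_{n+1}] ⇒ (1 − 5/14z)y_{n+1} = (1 + 9/14z)y_n
  ⇒ R(z) = (1 + 9/14z)/(1 − 5/14z).

Need |R(x)|<1, x<0.
x=-0.94: |R|=0.2963
R=−1: 1+9/14x = −1+5/14x ⇒ -2/7x=2 ⇒ x=2/(-2/7)=-7.0000
Confirm numerically:
  x=-6.934: |R|=0.99458 <1
  x=-3.428: |R|=0.54117 <1
  x=-2.984: |R|=0.44454 <1
  x=-7.547: |R|=1.04229 >1
  x=-7.071: |R|=1.00575 >1
  x=-7.047: |R|=1.00382 >1
So |R|<1 on (-7.0000, 0).

(-7.0000,0); λ=-6 ⇒ h* = (7)/6 = 1.1667.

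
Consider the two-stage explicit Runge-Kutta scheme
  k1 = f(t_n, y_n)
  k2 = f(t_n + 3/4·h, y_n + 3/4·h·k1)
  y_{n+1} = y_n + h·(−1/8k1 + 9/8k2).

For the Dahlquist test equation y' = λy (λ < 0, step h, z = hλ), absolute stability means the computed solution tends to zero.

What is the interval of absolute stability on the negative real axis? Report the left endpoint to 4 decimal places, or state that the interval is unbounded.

On y'=λy, z=hλ:
  k1=λy_n ⇒ h·k1=z·y_n;  k2=λ(1+3/4z)y_n ⇒ h·k2=z(1+3/4z)y_n
  y_{n+1}/y_n = 1 − 1/8z + 9/8z(1+3/4z) = 1 + z + 27/32z²
  Hence R(z) = 1 + z + 27/32z².

Find x<0 with |R(x)|<1.
x=-1.64: |R|=1.6293
R=1: x+27/32x²=0 ⇒ x=−32/27=-1.1852; min R=1−1/(4·27/32)=0.7037>−1
Confirm numerically:
  x=-0.816: |R|=0.74582 <1
  x=-0.656: |R|=0.70710 <1
  x=-0.644: |R|=0.70593 <1
  x=-0.548: |R|=0.70538 <1
  x=-1.557: |R|=1.48846 >1
  x=-1.489: |R|=1.38170 >1
  x=-1.349: |R|=1.18646 >1
So |R|<1 on (-1.1852, 0).

(-1.1852, 0).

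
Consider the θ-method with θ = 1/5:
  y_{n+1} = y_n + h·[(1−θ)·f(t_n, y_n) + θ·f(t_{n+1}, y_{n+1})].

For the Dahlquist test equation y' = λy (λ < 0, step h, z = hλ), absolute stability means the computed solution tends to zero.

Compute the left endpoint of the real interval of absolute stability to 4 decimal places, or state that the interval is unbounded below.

z* = -3.3333.

With y'=λy (z=hλ):
  y_{n+1} = y_n + z·[4/5·y_n + 1/5·y_{n+1}] ⇒ (1 − 1/5z)y_{n+1} = (1 + 4/5z)y_n
  R(z) = (1 + 4/5z)/(1 − 1/5z).

Solve |R(x)|<1 on ℝ⁻.
x=-1.29: |R|=0.0254
R=−1: 1+4/5x = −1+1/5x ⇒ -3/5x=2 ⇒ x=2/(-3/5)=-3.3333
Confirm numerically:
  x=-3.047: |R|=0.89325 <1
  x=-2.232: |R|=0.54314 <1
  x=-2.099: |R|=0.47838 <1
  x=-3.557: |R|=1.07842 >1
  x=-3.512: |R|=1.06297 >1
  x=-3.440: |R|=1.03791 >1
Stable set (-3.3333, 0).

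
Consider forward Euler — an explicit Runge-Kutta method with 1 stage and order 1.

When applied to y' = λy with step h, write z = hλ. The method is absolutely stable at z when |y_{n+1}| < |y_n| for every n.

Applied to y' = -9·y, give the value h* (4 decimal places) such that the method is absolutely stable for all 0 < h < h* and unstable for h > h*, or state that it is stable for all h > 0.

(-2.0000,0); λ=-9 ⇒ h* = 0.2222.

Set f=λy, z=hλ:
  order 1, 1-stage ⇒ R(z)=1+z
  (e.g. R(-0.45)=0.55000, |R|=0.55000)

Find x<0 with |R(x)|<1.
x=-0.45: |R|=0.5500
|R(-1.8)|=0.8000 |R(-1.28)|=0.2800 |R(-1.09)|=0.0900
Bisect:
  x_lo=-2.3779 |R|=1.3779  x_hi=-0.1759 |R|=0.8241
  mid=-1.27693 |R|=0.27693 →hi
  mid=-1.82744 |R|=0.82744 →hi
  mid=-2.10269 |R|=1.10269 →lo
  mid=-1.96506 |R|=0.96506 →hi
  mid=-2.03388 |R|=1.03388 →lo
  mid=-1.99947 |R|=0.99947 →hi
  mid=-2.01667 |R|=1.01667 →lo
  mid=-2.00807 |R|=1.00807 →lo
  mid=-2.00377 |R|=1.00377 →lo
  mid=-2.00162 |R|=1.00162 →lo
  ...
  [-2.00001,-1.99987] ⇒ x*=-2.0000
So |R|<1 on (-2.0000, 0).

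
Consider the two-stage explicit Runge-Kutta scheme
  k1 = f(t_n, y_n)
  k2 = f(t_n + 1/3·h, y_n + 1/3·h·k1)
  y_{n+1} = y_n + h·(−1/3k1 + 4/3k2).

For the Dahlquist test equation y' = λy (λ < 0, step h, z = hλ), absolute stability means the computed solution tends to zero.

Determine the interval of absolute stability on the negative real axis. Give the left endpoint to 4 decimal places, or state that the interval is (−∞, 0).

z∈(-2.2500,0).

Set f=λy, z=hλ:
  k1=λy_n ⇒ h·k1=z·y_n;  k2=λ(1+1/3z)y_n ⇒ h·k2=z(1+1/3z)y_n
  y_{n+1}/y_n = 1 − 1/3z + 4/3z(1+1/3z) = 1 + z + 4/9z²
  ⇒ R(z) = 1 + z + 4/9z².

Find x<0 with |R(x)|<1.
x=-1.59: |R|=0.5336
R=1: x+4/9x²=0 ⇒ x=−9/4=-2.2500; min R=1−1/(4·4/9)=0.4375>−1
Confirm numerically:
  x=-1.931: |R|=0.72623 <1
  x=-1.700: |R|=0.58444 <1
  x=-0.994: |R|=0.44513 <1
  x=-2.751: |R|=1.61256 >1
  x=-2.514: |R|=1.29498 >1
So |R|<1 on (-2.2500, 0).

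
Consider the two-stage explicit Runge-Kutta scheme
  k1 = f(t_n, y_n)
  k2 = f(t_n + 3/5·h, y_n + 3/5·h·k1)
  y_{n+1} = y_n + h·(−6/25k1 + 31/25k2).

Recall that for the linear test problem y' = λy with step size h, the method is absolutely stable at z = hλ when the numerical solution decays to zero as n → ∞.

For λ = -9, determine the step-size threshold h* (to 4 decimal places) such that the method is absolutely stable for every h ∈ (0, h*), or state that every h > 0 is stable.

(-1.3441,0); λ=-9 ⇒ h* = (125/93)/9 = 0.1493.

On y'=λy, z=hλ:
  k1=λy_n ⇒ h·k1=z·y_n;  k2=λ(1+3/5z)y_n ⇒ h·k2=z(1+3/5z)y_n
  y_{n+1}/y_n = 1 − 6/25z + 31/25z(1+3/5z) = 1 + z + 93/125z²
  Hence R(z) = 1 + z + 93/125z².

Boundary: |R(x)|=1, x<0.
x=-1.22: |R|=0.8874
R=1: x+93/125x²=0 ⇒ x=−125/93=-1.3441; min R=1−1/(4·93/125)=0.6640>−1
Confirm numerically:
  x=-1.029: |R|=0.75878 <1
  x=-0.933: |R|=0.71464 <1
  x=-0.634: |R|=0.66506 <1
  x=-1.544: |R|=1.22965 >1
  x=-1.399: |R|=1.05716 >1
  x=-1.398: |R|=1.05608 >1
Stable set (-1.3441, 0).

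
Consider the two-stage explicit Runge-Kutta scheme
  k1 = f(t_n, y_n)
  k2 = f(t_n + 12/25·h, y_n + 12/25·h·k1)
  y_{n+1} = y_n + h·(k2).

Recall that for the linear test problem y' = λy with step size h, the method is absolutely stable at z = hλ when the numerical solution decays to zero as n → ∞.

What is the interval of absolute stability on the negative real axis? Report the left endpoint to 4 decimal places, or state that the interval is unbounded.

(-2.0833, 0).

Test eqn y'=λy, z=hλ:
  k1=λy_n ⇒ h·k1=z·y_n;  k2=λ(1+12/25z)y_n ⇒ h·k2=z(1+12/25z)y_n
  y_{n+1}/y_n = 1 + z(1+12/25z) = 1 + z + 12/25z²
  Hence R(z) = 1 + z + 12/25z².

Boundary: |R(x)|=1, x<0.
x=-1.54: |R|=0.5984
R=1: x+12/25x²=0 ⇒ x=−25/12=-2.0833; min R=1−1/(4·12/25)=0.4792>−1
Confirm numerically:
  x=-1.857: |R|=0.79826 <1
  x=-1.810: |R|=0.76253 <1
  x=-0.919: |R|=0.48639 <1
  x=-0.905: |R|=0.48813 <1
  x=-2.579: |R|=1.61360 >1
  x=-2.514: |R|=1.51969 >1
  x=-2.379: |R|=1.33763 >1
So |R|<1 on (-2.0833, 0).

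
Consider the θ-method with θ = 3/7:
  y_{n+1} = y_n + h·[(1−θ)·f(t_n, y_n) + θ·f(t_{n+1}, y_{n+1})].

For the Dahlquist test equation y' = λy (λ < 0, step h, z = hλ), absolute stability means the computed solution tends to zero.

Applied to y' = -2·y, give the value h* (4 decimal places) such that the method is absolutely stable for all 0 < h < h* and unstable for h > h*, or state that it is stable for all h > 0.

On y'=λy, z=hλ:
  y_{n+1} = y_n + z·[4/7·y_n + 3/7·y_{n+1}] ⇒ (1 − 3/7z)y_{n+1} = (1 + 4/7z)y_n
  so R(z) = (1 + 4/7z)/(1 − 3/7z).

Find x<0 with |R(x)|<1.
x=-0.45: |R|=0.6228
R=−1: 1+4/7x = −1+3/7x ⇒ -1/7x=2 ⇒ x=2/(-1/7)=-14.0000
Confirm numerically:
  x=-13.061: |R|=0.97967 <1
  x=-10.166: |R|=0.89775 <1
  x=-8.316: |R|=0.82209 <1
  x=-7.453: |R|=0.77700 <1
  x=-14.564: |R|=1.01113 >1
  x=-14.197: |R|=1.00397 >1
Stable set (-14.0000, 0).

(-14.0000,0); λ=-2 ⇒ h* = (14)/2 = 7.0000.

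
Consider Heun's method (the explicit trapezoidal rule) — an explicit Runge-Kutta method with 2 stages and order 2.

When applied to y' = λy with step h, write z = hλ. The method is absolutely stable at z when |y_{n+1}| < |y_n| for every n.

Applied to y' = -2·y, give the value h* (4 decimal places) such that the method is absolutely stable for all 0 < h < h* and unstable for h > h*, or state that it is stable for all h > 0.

(-2.0000,0); λ=-2 ⇒ h* = 1.0000.

On y'=λy, z=hλ:
  order 2, 2-stage ⇒ R(z)=1+z+z^2/2
  (e.g. R(-0.55)=0.60125, |R|=0.60125)

Solve |R(x)|<1 on ℝ⁻.
x=-0.55: |R|=0.6013
|R(-2.12)|=1.1272 |R(-1.46)|=0.6058 |R(-0.92)|=0.5032
Bisect:
  x_lo=-2.7931 |R|=2.1075  x_hi=-0.3285 |R|=0.7254
  mid=-1.56080 |R|=0.65725 →hi
  mid=-2.17693 |R|=1.19258 →lo
  mid=-1.86886 |R|=0.87746 →hi
  mid=-2.02290 |R|=1.02316 →lo
  mid=-1.94588 |R|=0.94735 →hi
  mid=-1.98439 |R|=0.98451 →hi
  mid=-2.00364 |R|=1.00365 →lo
  ...
  [-2.00003,-1.99988] ⇒ x*=-2.0000
Stable set (-2.0000, 0).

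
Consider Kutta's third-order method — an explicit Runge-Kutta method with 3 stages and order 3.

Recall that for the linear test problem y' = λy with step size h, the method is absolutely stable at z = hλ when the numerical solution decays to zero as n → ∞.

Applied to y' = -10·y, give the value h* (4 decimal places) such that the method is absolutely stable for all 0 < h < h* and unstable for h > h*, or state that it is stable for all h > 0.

(-2.5127,0); λ=-10 ⇒ h* = 0.2513.

With y'=λy (z=hλ):
  order 3, 3-stage ⇒ R(z)=1+z+z^2/2+z^3/6
  (e.g. R(-1.65)=-0.03744, |R|=0.03744)

Find x<0 with |R(x)|<1.
x=-1.65: |R|=0.0374
|R(-1.68)|=0.0591 |R(-1.29)|=0.1843 |R(-0.94)|=0.3634
Bisect:
  x_lo=-3.3429 |R|=2.9817  x_hi=-0.1273 |R|=0.8804
  mid=-1.73515 |R|=0.10046 →hi
  mid=-2.53904 |R|=1.04377 →lo
  mid=-2.13709 |R|=0.48025 →hi
  mid=-2.33807 |R|=0.73499 →hi
  mid=-2.43856 |R|=0.88211 →hi
  mid=-2.48880 |R|=0.96106 →hi
  mid=-2.51392 |R|=1.00194 →lo
  mid=-2.50136 |R|=0.98138 →hi
  ...
  [-2.51294,-2.51274] ⇒ x*=-2.5127
Stable set (-2.5127, 0).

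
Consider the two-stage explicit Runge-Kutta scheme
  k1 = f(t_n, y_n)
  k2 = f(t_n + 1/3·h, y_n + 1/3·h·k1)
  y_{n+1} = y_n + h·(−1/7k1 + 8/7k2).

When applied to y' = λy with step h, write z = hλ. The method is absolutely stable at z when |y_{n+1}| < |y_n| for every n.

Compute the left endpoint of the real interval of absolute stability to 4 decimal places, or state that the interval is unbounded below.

Set f=λy, z=hλ:
  k1=λy_n ⇒ h·k1=z·y_n;  k2=λ(1+1/3z)y_n ⇒ h·k2=z(1+1/3z)y_n
  y_{n+1}/y_n = 1 − 1/7z + 8/7z(1+1/3z) = 1 + z + 8/21z²
  so R(z) = 1 + z + 8/21z².

Need |R(x)|<1, x<0.
x=-0.46: |R|=0.6206
R=1: x+8/21x²=0 ⇒ x=−21/8=-2.6250; min R=1−1/(4·8/21)=0.3438>−1
Confirm numerically:
  x=-2.345: |R|=0.74987 <1
  x=-2.146: |R|=0.60841 <1
  x=-1.243: |R|=0.34559 <1
  x=-1.094: |R|=0.36194 <1
  x=-3.073: |R|=1.52446 >1
  x=-2.989: |R|=1.41447 >1
So |R|<1 on (-2.6250, 0).

z* = -2.6250.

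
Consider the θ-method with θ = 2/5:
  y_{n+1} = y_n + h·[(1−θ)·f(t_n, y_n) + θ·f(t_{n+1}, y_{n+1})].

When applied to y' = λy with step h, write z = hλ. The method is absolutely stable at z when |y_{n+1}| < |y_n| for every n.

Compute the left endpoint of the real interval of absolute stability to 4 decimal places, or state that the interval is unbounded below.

z* = -10.0000.

On y'=λy, z=hλ:
  y_{n+1} = y_n + z·[3/5·y_n + 2/5·y_{n+1}] ⇒ (1 − 2/5z)y_{n+1} = (1 + 3/5z)y_n
  R(z) = (1 + 3/5z)/(1 − 2/5z).

Need |R(x)|<1, x<0.
x=-1.46: |R|=0.0783
R=−1: 1+3/5x = −1+2/5x ⇒ -1/5x=2 ⇒ x=2/(-1/5)=-10.0000
Confirm numerically:
  x=-9.942: |R|=0.99767 <1
  x=-9.108: |R|=0.96158 <1
  x=-8.170: |R|=0.91425 <1
  x=-6.044: |R|=0.76849 <1
  x=-10.559: |R|=1.02140 >1
  x=-10.182: |R|=1.00718 >1
  x=-10.159: |R|=1.00628 >1
Interval (-10.0000, 0).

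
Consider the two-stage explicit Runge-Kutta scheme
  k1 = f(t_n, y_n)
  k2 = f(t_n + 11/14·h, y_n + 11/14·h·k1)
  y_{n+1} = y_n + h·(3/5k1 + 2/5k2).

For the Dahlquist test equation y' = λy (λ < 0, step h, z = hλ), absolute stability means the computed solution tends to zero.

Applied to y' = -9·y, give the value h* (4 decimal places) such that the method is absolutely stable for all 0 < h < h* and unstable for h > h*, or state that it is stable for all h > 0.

(-3.1818,0); λ=-9 ⇒ h* = (35/11)/9 = 0.3535.

Set f=λy, z=hλ:
  k1=λy_n ⇒ h·k1=z·y_n;  k2=λ(1+11/14z)y_n ⇒ h·k2=z(1+11/14z)y_n
  y_{n+1}/y_n = 1 + 3/5z + 2/5z(1+11/14z) = 1 + z + 11/35z²
  ⇒ R(z) = 1 + z + 11/35z².

Boundary: |R(x)|=1, x<0.
x=-0.84: |R|=0.3818
R=1: x+11/35x²=0 ⇒ x=−35/11=-3.1818; min R=1−1/(4·11/35)=0.2045>−1
Confirm numerically:
  x=-2.269: |R|=0.34906 <1
  x=-1.774: |R|=0.21508 <1
  x=-1.687: |R|=0.20745 <1
  x=-1.333: |R|=0.22545 <1
  x=-3.718: |R|=1.62654 >1
  x=-3.310: |R|=1.13335 >1
Interval (-3.1818, 0).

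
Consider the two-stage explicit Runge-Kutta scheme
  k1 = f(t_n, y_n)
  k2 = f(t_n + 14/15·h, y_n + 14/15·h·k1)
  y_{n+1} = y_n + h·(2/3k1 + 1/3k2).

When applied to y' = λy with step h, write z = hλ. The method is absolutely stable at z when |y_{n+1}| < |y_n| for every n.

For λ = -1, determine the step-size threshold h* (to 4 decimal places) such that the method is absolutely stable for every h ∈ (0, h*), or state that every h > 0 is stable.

(-3.2143,0); λ=-1 ⇒ h* = (45/14)/1 = 3.2143.

On y'=λy, z=hλ:
  k1=λy_n ⇒ h·k1=z·y_n;  k2=λ(1+14/15z)y_n ⇒ h·k2=z(1+14/15z)y_n
  y_{n+1}/y_n = 1 + 2/3z + 1/3z(1+14/15z) = 1 + z + 14/45z²
  ⇒ R(z) = 1 + z + 14/45z².

Boundary: |R(x)|=1, x<0.
x=-1.39: |R|=0.2111
R=1: x+14/45x²=0 ⇒ x=−45/14=-3.2143; min R=1−1/(4·14/45)=0.1964>−1
Confirm numerically:
  x=-2.677: |R|=0.55252 <1
  x=-2.492: |R|=0.44002 <1
  x=-2.470: |R|=0.42806 <1
  x=-2.089: |R|=0.26866 <1
  x=-3.545: |R|=1.36474 >1
  x=-3.529: |R|=1.34553 >1
  x=-3.494: |R|=1.30406 >1
So |R|<1 on (-3.2143, 0).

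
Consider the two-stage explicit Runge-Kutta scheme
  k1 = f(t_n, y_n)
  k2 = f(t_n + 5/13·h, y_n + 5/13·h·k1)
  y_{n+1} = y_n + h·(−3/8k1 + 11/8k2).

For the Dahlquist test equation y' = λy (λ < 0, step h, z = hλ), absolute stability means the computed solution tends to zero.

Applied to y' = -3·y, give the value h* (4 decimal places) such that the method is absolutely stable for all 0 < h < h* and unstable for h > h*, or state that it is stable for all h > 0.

With y'=λy (z=hλ):
  k1=λy_n ⇒ h·k1=z·y_n;  k2=λ(1+5/13z)y_n ⇒ h·k2=z(1+5/13z)y_n
  y_{n+1}/y_n = 1 − 3/8z + 11/8z(1+5/13z) = 1 + z + 55/104z²
  Hence R(z) = 1 + z + 55/104z².

Need |R(x)|<1, x<0.
x=-0.35: |R|=0.7148
R=1: x+55/104x²=0 ⇒ x=−104/55=-1.8909; min R=1−1/(4·55/104)=0.5273>−1
Confirm numerically:
  x=-1.799: |R|=0.91256 <1
  x=-1.212: |R|=0.56485 <1
  x=-1.034: |R|=0.53142 <1
  x=-0.924: |R|=0.52752 <1
  x=-2.094: |R|=1.22490 >1
  x=-1.997: |R|=1.11204 >1
So |R|<1 on (-1.8909, 0).

(-1.8909,0); λ=-3 ⇒ h* = (104/55)/3 = 0.6303.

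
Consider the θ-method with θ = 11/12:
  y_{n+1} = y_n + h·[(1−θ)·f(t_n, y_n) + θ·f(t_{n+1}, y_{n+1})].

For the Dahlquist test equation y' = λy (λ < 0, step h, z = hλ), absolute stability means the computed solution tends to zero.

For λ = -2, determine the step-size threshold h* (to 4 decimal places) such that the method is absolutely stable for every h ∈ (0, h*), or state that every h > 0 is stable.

(−∞, 0) — no finite endpoint. Any h>0 works for λ=-2.

On y'=λy, z=hλ:
  y_{n+1} = y_n + z·[1/12·y_n + 11/12·y_{n+1}] ⇒ (1 − 11/12z)y_{n+1} = (1 + 1/12z)y_n
  so R(z) = (1 + 1/12z)/(1 − 11/12z).

Solve |R(x)|<1 on ℝ⁻.
x=-1.71: |R|=0.3340
x=-2: |R|=0.2941
x=-10: |R|=0.0164
x=-100: |R|=0.0791
θ=11/12≥1/2 ⇒ |1+1/12x|<|1−11/12x| ∀x<0 ⇒ unbounded interval.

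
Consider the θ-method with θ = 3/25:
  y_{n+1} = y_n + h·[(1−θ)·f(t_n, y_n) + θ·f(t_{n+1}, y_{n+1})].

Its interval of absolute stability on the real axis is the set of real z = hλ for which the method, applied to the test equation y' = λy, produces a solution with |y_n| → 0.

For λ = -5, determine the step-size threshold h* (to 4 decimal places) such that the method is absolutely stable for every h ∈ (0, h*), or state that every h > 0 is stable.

With y'=λy (z=hλ):
  y_{n+1} = y_n + z·[22/25·y_n + 3/25·y_{n+1}] ⇒ (1 − 3/25z)y_{n+1} = (1 + 22/25z)y_n
  R(z) = (1 + 22/25z)/(1 − 3/25z).

Boundary: |R(x)|=1, x<0.
x=-0.73: |R|=0.3288
R=−1: 1+22/25x = −1+3/25x ⇒ -19/25x=2 ⇒ x=2/(-19/25)=-2.6316
Confirm numerically:
  x=-2.150: |R|=0.70906 <1
  x=-1.781: |R|=0.46739 <1
  x=-1.356: |R|=0.16623 <1
  x=-1.167: |R|=0.02365 <1
  x=-3.181: |R|=1.30220 >1
  x=-2.835: |R|=1.11536 >1
Interval (-2.6316, 0).

(-2.6316,0); λ=-5 ⇒ h* = (50/19)/5 = 0.5263.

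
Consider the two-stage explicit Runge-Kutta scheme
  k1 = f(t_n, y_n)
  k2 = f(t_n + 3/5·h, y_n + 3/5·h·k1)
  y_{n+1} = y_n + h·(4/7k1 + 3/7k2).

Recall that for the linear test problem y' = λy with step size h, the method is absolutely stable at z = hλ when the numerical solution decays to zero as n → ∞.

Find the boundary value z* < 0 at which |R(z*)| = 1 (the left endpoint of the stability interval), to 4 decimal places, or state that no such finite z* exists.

z* = -3.8889.

With y'=λy (z=hλ):
  k1=λy_n ⇒ h·k1=z·y_n;  k2=λ(1+3/5z)y_n ⇒ h·k2=z(1+3/5z)y_n
  y_{n+1}/y_n = 1 + 4/7z + 3/7z(1+3/5z) = 1 + z + 9/35z²
  so R(z) = 1 + z + 9/35z².

Need |R(x)|<1, x<0.
x=-0.41: |R|=0.6332
R=1: x+9/35x²=0 ⇒ x=−35/9=-3.8889; min R=1−1/(4·9/35)=0.0278>−1
Confirm numerically:
  x=-2.676: |R|=0.16539 <1
  x=-2.433: |R|=0.08915 <1
  x=-1.779: |R|=0.03482 <1
  x=-1.607: |R|=0.05706 <1
  x=-4.378: |R|=1.55063 >1
  x=-4.205: |R|=1.34181 >1
  x=-4.133: |R|=1.25943 >1
Stable set (-3.8889, 0).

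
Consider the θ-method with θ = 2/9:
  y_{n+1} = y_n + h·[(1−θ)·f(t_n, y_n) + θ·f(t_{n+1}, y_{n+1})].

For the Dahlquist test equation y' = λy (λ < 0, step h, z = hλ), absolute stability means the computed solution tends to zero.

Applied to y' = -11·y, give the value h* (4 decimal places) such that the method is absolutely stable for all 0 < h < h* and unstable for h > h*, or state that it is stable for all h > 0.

With y'=λy (z=hλ):
  y_{n+1} = y_n + z·[7/9·y_n + 2/9·y_{n+1}] ⇒ (1 − 2/9z)y_{n+1} = (1 + 7/9z)y_n
  ⇒ R(z) = (1 + 7/9z)/(1 − 2/9z).

Solve |R(x)|<1 on ℝ⁻.
x=-1.53: |R|=0.1418
R=−1: 1+7/9x = −1+2/9x ⇒ -5/9x=2 ⇒ x=2/(-5/9)=-3.6000
Confirm numerically:
  x=-2.557: |R|=0.63051 <1
  x=-2.106: |R|=0.43460 <1
  x=-1.660: |R|=0.21266 <1
  x=-4.121: |R|=1.15108 >1
  x=-4.094: |R|=1.14370 >1
  x=-3.836: |R|=1.07078 >1
Stable set (-3.6000, 0).

(-3.6000,0); λ=-11 ⇒ h* = (18/5)/11 = 0.3273.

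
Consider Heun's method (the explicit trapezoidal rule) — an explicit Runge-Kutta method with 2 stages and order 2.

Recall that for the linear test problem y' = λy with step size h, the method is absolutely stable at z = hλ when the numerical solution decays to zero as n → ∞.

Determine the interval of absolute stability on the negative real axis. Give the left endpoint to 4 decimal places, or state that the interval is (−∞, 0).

On y'=λy, z=hλ:
  order 2, 2-stage ⇒ R(z)=1+z+z^2/2
  (e.g. R(-0.75)=0.53125, |R|=0.53125)

Need |R(x)|<1, x<0.
x=-0.75: |R|=0.5312
|R(-2.4)|=1.4800 |R(-2.25)|=1.2812 |R(-1.97)|=0.9704
Bisect:
  x_lo=-2.5613 |R|=1.7188  x_hi=-0.3114 |R|=0.7371
  mid=-1.43636 |R|=0.59520 →hi
  mid=-1.99881 |R|=0.99881 →hi
  mid=-2.28004 |R|=1.31925 →lo
  mid=-2.13943 |R|=1.14915 →lo
  mid=-2.06912 |R|=1.07151 →lo
  mid=-2.03397 |R|=1.03454 →lo
  mid=-2.01639 |R|=1.01652 →lo
  ...
  [-2.00005,-1.99991] ⇒ x*=-2.0000
So |R|<1 on (-2.0000, 0).

(-2.0000, 0).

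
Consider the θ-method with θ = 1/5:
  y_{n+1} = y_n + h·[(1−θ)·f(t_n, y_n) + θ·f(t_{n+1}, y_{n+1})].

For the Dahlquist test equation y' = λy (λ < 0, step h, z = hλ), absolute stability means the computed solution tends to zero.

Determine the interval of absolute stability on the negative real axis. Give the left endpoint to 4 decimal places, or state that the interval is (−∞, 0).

(-3.3333, 0).

On y'=λy, z=hλ:
  y_{n+1} = y_n + z·[4/5·y_n + 1/5·y_{n+1}] ⇒ (1 − 1/5z)y_{n+1} = (1 + 4/5z)y_n
  Hence R(z) = (1 + 4/5z)/(1 − 1/5z).

Find x<0 with |R(x)|<1.
x=-0.8: |R|=0.3103
R=−1: 1+4/5x = −1+1/5x ⇒ -3/5x=2 ⇒ x=2/(-3/5)=-3.3333
Confirm numerically:
  x=-2.326: |R|=0.58750 <1
  x=-2.287: |R|=0.56923 <1
  x=-2.021: |R|=0.43925 <1
  x=-3.920: |R|=1.19731 >1
  x=-3.463: |R|=1.04596 >1
  x=-3.422: |R|=1.03158 >1
So |R|<1 on (-3.3333, 0).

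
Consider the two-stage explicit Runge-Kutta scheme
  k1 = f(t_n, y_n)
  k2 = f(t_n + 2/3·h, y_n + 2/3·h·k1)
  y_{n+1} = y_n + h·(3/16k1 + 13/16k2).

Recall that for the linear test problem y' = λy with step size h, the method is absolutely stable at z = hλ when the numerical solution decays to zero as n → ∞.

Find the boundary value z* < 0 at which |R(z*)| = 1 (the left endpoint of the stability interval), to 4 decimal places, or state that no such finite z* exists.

left endpoint -1.8462.

With y'=λy (z=hλ):
  k1=λy_n ⇒ h·k1=z·y_n;  k2=λ(1+2/3z)y_n ⇒ h·k2=z(1+2/3z)y_n
  y_{n+1}/y_n = 1 + 3/16z + 13/16z(1+2/3z) = 1 + z + 13/24z²
  Hence R(z) = 1 + z + 13/24z².

Solve |R(x)|<1 on ℝ⁻.
x=-0.4: |R|=0.6867
R=1: x+13/24x²=0 ⇒ x=−24/13=-1.8462; min R=1−1/(4·13/24)=0.5385>−1
Confirm numerically:
  x=-1.593: |R|=0.78156 <1
  x=-0.830: |R|=0.54315 <1
  x=-0.756: |R|=0.55358 <1
  x=-2.376: |R|=1.68191 >1
  x=-2.137: |R|=1.33667 >1
  x=-1.992: |R|=1.15737 >1
Interval (-1.8462, 0).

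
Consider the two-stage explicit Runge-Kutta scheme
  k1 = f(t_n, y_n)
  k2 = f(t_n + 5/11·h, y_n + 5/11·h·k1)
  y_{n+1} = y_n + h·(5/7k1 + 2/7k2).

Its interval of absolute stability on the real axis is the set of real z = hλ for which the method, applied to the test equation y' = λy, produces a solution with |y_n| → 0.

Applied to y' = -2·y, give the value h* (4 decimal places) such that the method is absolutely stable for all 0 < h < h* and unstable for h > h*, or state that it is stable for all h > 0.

(-7.7000,0); λ=-2 ⇒ h* = (77/10)/2 = 3.8500.

Set f=λy, z=hλ:
  k1=λy_n ⇒ h·k1=z·y_n;  k2=λ(1+5/11z)y_n ⇒ h·k2=z(1+5/11z)y_n
  y_{n+1}/y_n = 1 + 5/7z + 2/7z(1+5/11z) = 1 + z + 10/77z²
  Hence R(z) = 1 + z + 10/77z².

Find x<0 with |R(x)|<1.
x=-0.61: |R|=0.4383
R=1: x+10/77x²=0 ⇒ x=−77/10=-7.7000; min R=1−1/(4·10/77)=-0.9250>−1
Confirm numerically:
  x=-7.021: |R|=0.38088 <1
  x=-6.794: |R|=0.20060 <1
  x=-5.715: |R|=0.47328 <1
  x=-5.317: |R|=0.64551 <1
  x=-7.974: |R|=1.28375 >1
  x=-7.826: |R|=1.12806 >1
So |R|<1 on (-7.7000, 0).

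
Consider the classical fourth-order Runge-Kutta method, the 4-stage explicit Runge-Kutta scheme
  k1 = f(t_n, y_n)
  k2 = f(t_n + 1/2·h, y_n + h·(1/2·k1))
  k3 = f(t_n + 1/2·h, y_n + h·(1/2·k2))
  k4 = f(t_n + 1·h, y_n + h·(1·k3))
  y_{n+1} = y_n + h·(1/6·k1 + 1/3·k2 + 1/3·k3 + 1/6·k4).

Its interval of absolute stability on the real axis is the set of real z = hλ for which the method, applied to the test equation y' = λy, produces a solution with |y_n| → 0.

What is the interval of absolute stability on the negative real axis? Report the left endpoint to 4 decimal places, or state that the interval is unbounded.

(-2.7853, 0).

Test eqn y'=λy, z=hλ:
  order 4, 4-stage ⇒ R(z)=1+z+z^2/2+z^3/6+z^4/24
  (e.g. R(-0.45)=0.63777, |R|=0.63777)

Find x<0 with |R(x)|<1.
x=-0.45: |R|=0.6378
|R(-2.81)|=1.0379 |R(-0.74)|=0.4788 |R(-0.64)|=0.5281
Bisect:
  x_lo=-3.2368 |R|=1.9232  x_hi=-0.2982 |R|=0.7422
  mid=-1.76748 |R|=0.28089 →hi
  mid=-2.50212 |R|=0.65052 →hi
  mid=-2.86945 |R|=1.13447 →lo
  mid=-2.68579 |R|=0.86005 →hi
  mid=-2.77762 |R|=0.98849 →hi
  mid=-2.82353 |R|=1.05920 →lo
  mid=-2.80057 |R|=1.02328 →lo
  ...
  [-2.78533,-2.78515] ⇒ x*=-2.7853
Stable set (-2.7853, 0).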